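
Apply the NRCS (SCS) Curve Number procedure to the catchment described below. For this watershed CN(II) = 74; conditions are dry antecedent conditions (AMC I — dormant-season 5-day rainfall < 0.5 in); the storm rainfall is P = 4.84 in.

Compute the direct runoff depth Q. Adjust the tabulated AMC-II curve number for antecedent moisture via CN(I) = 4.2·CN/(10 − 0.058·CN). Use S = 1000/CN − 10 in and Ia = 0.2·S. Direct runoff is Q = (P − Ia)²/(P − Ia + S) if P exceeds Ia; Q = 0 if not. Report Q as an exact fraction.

Adjust CN=74 to AMC I: 4.2·74/(10 − 0.058·74) → (1554/5) ÷ (1427/250) = 77700/1427 ≈ 54.450
S = 1000/(77700/1427) − 10 = 6500/777 in ≈ 8.366 in
Ia = 0.2S: 0.2·8.366 = 1.673 in (exactly 1300/777)
Since P=4.840 > Ia=1.673: effective rainfall P−Ia = 61517/19425 in
Runoff Q = (P−Ia)²/(P−Ia+S) = (3.167)²/(3.167+8.366) = 3784341289/4351530225 ≈ 0.870 in

Q = 3784341289/4351530225 in ≈ 0.870 in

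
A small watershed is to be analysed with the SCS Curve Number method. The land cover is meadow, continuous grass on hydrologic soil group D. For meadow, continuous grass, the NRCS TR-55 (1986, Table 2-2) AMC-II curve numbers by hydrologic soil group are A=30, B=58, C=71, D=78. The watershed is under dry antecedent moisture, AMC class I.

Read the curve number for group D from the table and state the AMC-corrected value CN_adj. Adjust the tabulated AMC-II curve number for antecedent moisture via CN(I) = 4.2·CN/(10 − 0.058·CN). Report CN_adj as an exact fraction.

CN_adj = 81900/1369 ≈ 59.825

NRCS table: meadow, continuous grass, soil group D → CN(II) = 78
Dry (AMC I): CN(I) = 4.2·78/(10 − 0.058·78) = (1638/5)/(1369/250) = 81900/1369 ≈ 59.825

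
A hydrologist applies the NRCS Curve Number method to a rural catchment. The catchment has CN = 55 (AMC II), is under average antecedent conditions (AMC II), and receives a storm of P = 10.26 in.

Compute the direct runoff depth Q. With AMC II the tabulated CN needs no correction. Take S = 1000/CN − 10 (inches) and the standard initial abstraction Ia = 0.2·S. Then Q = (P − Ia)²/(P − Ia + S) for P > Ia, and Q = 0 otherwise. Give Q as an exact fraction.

Q = 2499561/564850 in ≈ 4.425 in

Average conditions: CN = 55 (no AMC adjustment).
Retention S: 1000/CN − 10 with CN=55.000 → S = 90/11 ≈ 8.182 in
Ia = 0.2·(90/11) = 18/11 in ≈ 1.636 in
Since P=10.260 > Ia=1.636: effective rainfall P−Ia = 4743/550 in
Q = (4743/550)²/((4743/550) + 90/11) = (22496049/302500)/(9243/550) = 2499561/564850 in ≈ 4.425 in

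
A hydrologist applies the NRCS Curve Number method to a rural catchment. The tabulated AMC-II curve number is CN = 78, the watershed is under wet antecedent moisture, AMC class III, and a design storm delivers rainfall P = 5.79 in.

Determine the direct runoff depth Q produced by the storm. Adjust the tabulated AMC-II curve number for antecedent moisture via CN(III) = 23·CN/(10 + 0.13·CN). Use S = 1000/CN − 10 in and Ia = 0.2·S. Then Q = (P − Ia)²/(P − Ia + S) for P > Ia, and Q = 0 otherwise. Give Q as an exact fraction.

Wet (AMC III): CN(III) = 23·78/(10 + 0.13·78) = 1794/(1007/50) = 89700/1007 ≈ 89.076
S = 1000/(89700/1007) − 10 = 1100/897 in ≈ 1.226 in
Initial abstraction Ia = S/5 = (1100/897)/5 = 220/897 ≈ 0.245 in
Since P=5.790 > Ia=0.245: effective rainfall P−Ia = 497363/89700 in
Runoff Q = (P−Ia)²/(P−Ia+S) = (5.545)²/(5.545+1.226) = 247369953769/54480461100 ≈ 4.541 in

Q = 247369953769/54480461100 in ≈ 4.541 in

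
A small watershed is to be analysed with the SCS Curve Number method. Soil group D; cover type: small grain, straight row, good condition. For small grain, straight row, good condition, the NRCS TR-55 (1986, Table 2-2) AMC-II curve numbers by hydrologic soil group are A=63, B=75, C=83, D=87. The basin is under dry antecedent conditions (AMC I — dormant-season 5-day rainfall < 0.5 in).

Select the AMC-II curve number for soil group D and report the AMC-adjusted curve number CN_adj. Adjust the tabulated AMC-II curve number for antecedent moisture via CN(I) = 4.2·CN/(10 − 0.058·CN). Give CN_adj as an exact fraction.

NRCS table: small grain, straight row, good condition, soil group D → CN(II) = 87
CN(I) from CN(II)=87: (4.2·87)/(10 − 0.058·87) = 182700/2477 ≈ 73.759

CN_adj = 182700/2477 ≈ 73.759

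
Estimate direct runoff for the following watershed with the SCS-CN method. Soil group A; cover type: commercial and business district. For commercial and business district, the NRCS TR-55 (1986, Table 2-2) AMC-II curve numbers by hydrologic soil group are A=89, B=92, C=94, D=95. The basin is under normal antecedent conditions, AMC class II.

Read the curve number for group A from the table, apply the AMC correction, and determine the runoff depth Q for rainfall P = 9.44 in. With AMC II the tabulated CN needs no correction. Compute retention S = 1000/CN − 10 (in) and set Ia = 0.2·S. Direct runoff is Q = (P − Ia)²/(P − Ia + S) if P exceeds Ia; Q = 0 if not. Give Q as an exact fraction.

NRCS table: commercial and business district, soil group A → CN(II) = 89
CN(II) = 89; AMC II needs no correction.
Max retention: S = 1000/89 − 10 = 110/89 in (≈ 1.236 in)
Ia = 0.2·(110/89) = 22/89 in ≈ 0.247 in
Since P=9.440 > Ia=0.247: effective rainfall P−Ia = 20454/2225 in
Q = (20454/2225)²/((20454/2225) + 110/89) = (418366116/4950625)/(23204/2225) = 104591529/12907225 in ≈ 8.103 in

Q = 104591529/12907225 in ≈ 8.103 in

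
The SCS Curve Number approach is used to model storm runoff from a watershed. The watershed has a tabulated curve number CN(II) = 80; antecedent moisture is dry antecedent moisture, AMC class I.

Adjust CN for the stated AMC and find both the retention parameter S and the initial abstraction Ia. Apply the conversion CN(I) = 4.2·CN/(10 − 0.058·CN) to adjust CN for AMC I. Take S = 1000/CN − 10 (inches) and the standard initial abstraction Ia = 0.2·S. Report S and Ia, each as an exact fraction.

Adjust CN=80 to AMC I: 4.2·80/(10 − 0.058·80) → 336 ÷ (134/25) = 4200/67 ≈ 62.687
Retention S: 1000/CN − 10 with CN=62.687 → S = 125/21 ≈ 5.952 in
Initial abstraction Ia = S/5 = (125/21)/5 = 25/21 ≈ 1.190 in

S = 125/21 in ≈ 5.952 in; Ia = 25/21 in ≈ 1.190 in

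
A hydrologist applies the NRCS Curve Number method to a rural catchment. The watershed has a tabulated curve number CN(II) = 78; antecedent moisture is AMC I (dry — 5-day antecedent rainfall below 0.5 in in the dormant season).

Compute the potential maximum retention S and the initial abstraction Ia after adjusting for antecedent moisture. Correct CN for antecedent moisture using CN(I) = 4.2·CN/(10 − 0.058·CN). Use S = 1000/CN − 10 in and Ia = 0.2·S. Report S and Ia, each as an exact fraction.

S = 5500/819 in ≈ 6.716 in; Ia = 1100/819 in ≈ 1.343 in

Dry (AMC I): CN(I) = 4.2·78/(10 − 0.058·78) = (1638/5)/(1369/250) = 81900/1369 ≈ 59.825
S = 1000/(81900/1369) − 10 = 5500/819 in ≈ 6.716 in
Ia = 0.2S: 0.2·6.716 = 1.343 in (exactly 1100/819)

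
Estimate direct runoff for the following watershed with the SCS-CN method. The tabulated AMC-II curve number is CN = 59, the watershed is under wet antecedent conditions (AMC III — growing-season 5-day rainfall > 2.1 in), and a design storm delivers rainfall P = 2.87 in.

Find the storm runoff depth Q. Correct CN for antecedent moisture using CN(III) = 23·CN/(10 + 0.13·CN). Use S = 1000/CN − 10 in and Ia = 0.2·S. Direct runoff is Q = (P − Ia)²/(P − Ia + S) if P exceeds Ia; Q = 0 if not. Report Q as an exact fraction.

Q = 2305635041/2374614300 in ≈ 0.971 in

CN(III) from CN(II)=59: (23·59)/(10 + 0.13·59) = 135700/1767 ≈ 76.797
S = 1000/(135700/1767) − 10 = 4100/1357 in ≈ 3.021 in
Ia = 0.2·(4100/1357) = 820/1357 in ≈ 0.604 in
P − Ia = 2.870 − 0.604 = 307459/135700 ≈ 2.266 in (> 0, runoff occurs)
Q = (307459/135700)²/((307459/135700) + 4100/1357) = (94531036681/18414490000)/(717459/135700) = 2305635041/2374614300 in ≈ 0.971 in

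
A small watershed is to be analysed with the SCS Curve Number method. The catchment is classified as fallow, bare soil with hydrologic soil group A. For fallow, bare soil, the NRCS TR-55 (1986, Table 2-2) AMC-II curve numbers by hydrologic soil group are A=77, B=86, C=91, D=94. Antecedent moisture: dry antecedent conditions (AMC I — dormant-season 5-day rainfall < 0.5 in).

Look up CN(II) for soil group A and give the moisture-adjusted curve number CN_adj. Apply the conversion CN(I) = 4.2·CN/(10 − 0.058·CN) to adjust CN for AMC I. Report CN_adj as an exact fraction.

NRCS table: fallow, bare soil, soil group A → CN(II) = 77
Dry (AMC I): CN(I) = 4.2·77/(10 − 0.058·77) = (1617/5)/(2767/500) = 161700/2767 ≈ 58.439

CN_adj = 161700/2767 ≈ 58.439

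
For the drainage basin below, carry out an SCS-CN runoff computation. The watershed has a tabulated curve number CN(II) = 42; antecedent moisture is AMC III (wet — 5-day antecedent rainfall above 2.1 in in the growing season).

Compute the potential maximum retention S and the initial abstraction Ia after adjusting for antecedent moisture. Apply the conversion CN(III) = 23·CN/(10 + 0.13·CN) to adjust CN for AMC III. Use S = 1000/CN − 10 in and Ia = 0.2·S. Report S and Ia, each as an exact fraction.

S = 2900/483 in ≈ 6.004 in; Ia = 580/483 in ≈ 1.201 in

Adjust CN=42 to AMC III: 23·42/(10 + 0.13·42) → 966 ÷ (773/50) = 48300/773 ≈ 62.484
S = 1000/(48300/773) − 10 = 2900/483 in ≈ 6.004 in
Initial abstraction Ia = S/5 = (2900/483)/5 = 580/483 ≈ 1.201 in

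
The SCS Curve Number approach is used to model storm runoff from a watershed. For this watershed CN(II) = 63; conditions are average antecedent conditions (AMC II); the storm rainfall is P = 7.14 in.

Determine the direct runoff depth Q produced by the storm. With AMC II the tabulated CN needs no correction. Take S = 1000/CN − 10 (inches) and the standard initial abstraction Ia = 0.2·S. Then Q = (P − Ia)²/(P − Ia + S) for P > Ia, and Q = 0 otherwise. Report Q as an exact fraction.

Q = 353101681/117466650 in ≈ 3.006 in

CN(II) = 63; AMC II needs no correction.
S = 1000/63 − 10 = 370/63 in ≈ 5.873 in
Initial abstraction Ia = S/5 = (370/63)/5 = 74/63 ≈ 1.175 in
Excess rainfall: 7.140 − 1.175 = 5.965 in; P > Ia so Q > 0
Runoff Q = (P−Ia)²/(P−Ia+S) = (5.965)²/(5.965+5.873) = 353101681/117466650 ≈ 3.006 in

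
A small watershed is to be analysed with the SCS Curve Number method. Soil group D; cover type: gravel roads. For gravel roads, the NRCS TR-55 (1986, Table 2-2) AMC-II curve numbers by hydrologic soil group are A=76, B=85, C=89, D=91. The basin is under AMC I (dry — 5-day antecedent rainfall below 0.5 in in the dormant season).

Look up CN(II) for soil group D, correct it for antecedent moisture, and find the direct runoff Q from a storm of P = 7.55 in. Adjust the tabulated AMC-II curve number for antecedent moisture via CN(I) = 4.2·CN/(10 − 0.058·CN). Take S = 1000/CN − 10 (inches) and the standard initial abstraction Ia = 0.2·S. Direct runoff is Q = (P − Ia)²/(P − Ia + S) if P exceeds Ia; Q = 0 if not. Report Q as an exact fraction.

Q = 8133694969/1531182380 in ≈ 5.312 in

NRCS table: gravel roads, soil group D → CN(II) = 91
CN(I) from CN(II)=91: (4.2·91)/(10 − 0.058·91) = 63700/787 ≈ 80.940
Retention S: 1000/CN − 10 with CN=80.940 → S = 1500/637 ≈ 2.355 in
Initial abstraction Ia = S/5 = (1500/637)/5 = 300/637 ≈ 0.471 in
Excess rainfall: 7.550 − 0.471 = 7.079 in; P > Ia so Q > 0
Runoff Q = (P−Ia)²/(P−Ia+S) = (7.079)²/(7.079+2.355) = 8133694969/1531182380 ≈ 5.312 in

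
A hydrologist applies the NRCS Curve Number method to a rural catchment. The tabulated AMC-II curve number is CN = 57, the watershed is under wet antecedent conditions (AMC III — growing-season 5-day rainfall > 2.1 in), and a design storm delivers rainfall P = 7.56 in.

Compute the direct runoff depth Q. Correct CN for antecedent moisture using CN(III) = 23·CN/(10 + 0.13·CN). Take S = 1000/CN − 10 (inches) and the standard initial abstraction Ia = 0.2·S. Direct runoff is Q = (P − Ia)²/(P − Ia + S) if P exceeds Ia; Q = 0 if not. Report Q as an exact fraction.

Adjust CN=57 to AMC III: 23·57/(10 + 0.13·57) → 1311 ÷ (1741/100) = 131100/1741 ≈ 75.302
Retention S: 1000/CN − 10 with CN=75.302 → S = 4300/1311 ≈ 3.280 in
Ia = 0.2S: 0.2·3.280 = 0.656 in (exactly 860/1311)
Excess rainfall: 7.560 − 0.656 = 6.904 in; P > Ia so Q > 0
Runoff Q = (P−Ia)²/(P−Ia+S) = (6.904)²/(6.904+3.280) = 51202185841/10939606725 ≈ 4.680 in

Q = 51202185841/10939606725 in ≈ 4.680 in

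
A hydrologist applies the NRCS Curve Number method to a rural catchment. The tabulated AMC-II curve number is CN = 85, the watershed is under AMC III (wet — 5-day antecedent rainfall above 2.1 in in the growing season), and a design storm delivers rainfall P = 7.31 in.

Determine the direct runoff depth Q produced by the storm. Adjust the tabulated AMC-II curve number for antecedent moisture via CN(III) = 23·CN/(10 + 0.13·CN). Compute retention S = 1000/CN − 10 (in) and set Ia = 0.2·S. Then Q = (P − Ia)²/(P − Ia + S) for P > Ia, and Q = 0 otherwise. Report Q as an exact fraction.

Q = 78299792041/12114001100 in ≈ 6.464 in

CN(III) from CN(II)=85: (23·85)/(10 + 0.13·85) = 39100/421 ≈ 92.874
Retention S: 1000/CN − 10 with CN=92.874 → S = 300/391 ≈ 0.767 in
Ia = 0.2S: 0.2·0.767 = 0.153 in (exactly 60/391)
P − Ia = 7.310 − 0.153 = 279821/39100 ≈ 7.157 in (> 0, runoff occurs)
Runoff Q = (P−Ia)²/(P−Ia+S) = (7.157)²/(7.157+0.767) = 78299792041/12114001100 ≈ 6.464 in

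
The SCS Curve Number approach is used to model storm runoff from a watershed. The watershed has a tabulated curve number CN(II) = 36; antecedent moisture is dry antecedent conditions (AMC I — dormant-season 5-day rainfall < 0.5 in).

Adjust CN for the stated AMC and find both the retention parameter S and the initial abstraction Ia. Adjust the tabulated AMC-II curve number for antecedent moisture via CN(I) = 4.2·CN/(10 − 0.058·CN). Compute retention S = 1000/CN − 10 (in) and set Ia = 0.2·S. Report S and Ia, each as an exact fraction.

S = 8000/189 in ≈ 42.328 in; Ia = 1600/189 in ≈ 8.466 in

Adjust CN=36 to AMC I: 4.2·36/(10 − 0.058·36) → (756/5) ÷ (989/125) = 18900/989 ≈ 19.110
S = 1000/(18900/989) − 10 = 8000/189 in ≈ 42.328 in
Ia = 0.2·(8000/189) = 1600/189 in ≈ 8.466 in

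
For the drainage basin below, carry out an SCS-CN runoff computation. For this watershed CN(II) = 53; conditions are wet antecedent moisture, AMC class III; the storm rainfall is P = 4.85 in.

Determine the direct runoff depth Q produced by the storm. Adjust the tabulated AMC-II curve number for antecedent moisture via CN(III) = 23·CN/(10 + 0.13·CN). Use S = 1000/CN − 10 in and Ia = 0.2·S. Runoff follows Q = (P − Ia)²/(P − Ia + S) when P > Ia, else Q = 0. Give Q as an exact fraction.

Q = 9888910249/4716140340 in ≈ 2.097 in

Wet (AMC III): CN(III) = 23·53/(10 + 0.13·53) = 1219/(1689/100) = 121900/1689 ≈ 72.173
Retention S: 1000/CN − 10 with CN=72.173 → S = 4700/1219 ≈ 3.856 in
Ia = 0.2S: 0.2·3.856 = 0.771 in (exactly 940/1219)
Excess rainfall: 4.850 − 0.771 = 4.079 in; P > Ia so Q > 0
Runoff Q = (P−Ia)²/(P−Ia+S) = (4.079)²/(4.079+3.856) = 9888910249/4716140340 ≈ 2.097 in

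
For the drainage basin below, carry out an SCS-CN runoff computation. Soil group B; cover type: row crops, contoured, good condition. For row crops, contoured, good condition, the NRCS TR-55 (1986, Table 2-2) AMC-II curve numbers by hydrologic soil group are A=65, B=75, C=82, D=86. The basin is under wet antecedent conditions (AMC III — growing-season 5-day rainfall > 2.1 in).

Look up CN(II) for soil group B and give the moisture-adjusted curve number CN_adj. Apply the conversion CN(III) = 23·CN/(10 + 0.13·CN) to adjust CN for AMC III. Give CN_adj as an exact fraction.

NRCS table: row crops, contoured, good condition, soil group B → CN(II) = 75
Adjust CN=75 to AMC III: 23·75/(10 + 0.13·75) → 1725 ÷ (79/4) = 6900/79 ≈ 87.342

CN_adj = 6900/79 ≈ 87.342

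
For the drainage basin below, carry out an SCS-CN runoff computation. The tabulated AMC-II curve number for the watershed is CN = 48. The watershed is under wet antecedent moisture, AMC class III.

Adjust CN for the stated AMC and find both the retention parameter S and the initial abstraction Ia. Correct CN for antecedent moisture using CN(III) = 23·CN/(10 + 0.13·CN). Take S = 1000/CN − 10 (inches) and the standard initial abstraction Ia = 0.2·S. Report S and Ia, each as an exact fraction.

Wet (AMC III): CN(III) = 23·48/(10 + 0.13·48) = 1104/(406/25) = 13800/203 ≈ 67.980
S = 1000/(13800/203) − 10 = 325/69 in ≈ 4.710 in
Ia = 0.2S: 0.2·4.710 = 0.942 in (exactly 65/69)

S = 325/69 in ≈ 4.710 in; Ia = 65/69 in ≈ 0.942 in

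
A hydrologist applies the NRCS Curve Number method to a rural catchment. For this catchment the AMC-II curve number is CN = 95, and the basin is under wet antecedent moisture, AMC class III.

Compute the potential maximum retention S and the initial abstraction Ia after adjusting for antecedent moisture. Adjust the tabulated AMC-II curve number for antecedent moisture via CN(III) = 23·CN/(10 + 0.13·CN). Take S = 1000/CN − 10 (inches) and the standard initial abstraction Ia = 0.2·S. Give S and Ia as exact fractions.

S = 100/437 in ≈ 0.229 in; Ia = 20/437 in ≈ 0.046 in

Wet (AMC III): CN(III) = 23·95/(10 + 0.13·95) = 2185/(447/20) = 43700/447 ≈ 97.763
S = 1000/(43700/447) − 10 = 100/437 in ≈ 0.229 in
Ia = 0.2·(100/437) = 20/437 in ≈ 0.046 in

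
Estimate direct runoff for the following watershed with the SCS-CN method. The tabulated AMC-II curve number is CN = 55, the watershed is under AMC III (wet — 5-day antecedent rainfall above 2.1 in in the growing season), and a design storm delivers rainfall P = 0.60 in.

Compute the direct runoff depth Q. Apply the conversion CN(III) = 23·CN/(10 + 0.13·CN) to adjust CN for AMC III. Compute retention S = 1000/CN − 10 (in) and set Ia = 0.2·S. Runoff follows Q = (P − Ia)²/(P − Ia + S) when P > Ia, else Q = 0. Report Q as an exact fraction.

Q = 0 in ≈ 0.000 in

Adjust CN=55 to AMC III: 23·55/(10 + 0.13·55) → 1265 ÷ (343/20) = 25300/343 ≈ 73.761
Retention S: 1000/CN − 10 with CN=73.761 → S = 900/253 ≈ 3.557 in
Ia = 0.2S: 0.2·3.557 = 0.711 in (exactly 180/253)
P = 0.600 ≤ Ia = 0.711 in: entire storm abstracted, Q = 0.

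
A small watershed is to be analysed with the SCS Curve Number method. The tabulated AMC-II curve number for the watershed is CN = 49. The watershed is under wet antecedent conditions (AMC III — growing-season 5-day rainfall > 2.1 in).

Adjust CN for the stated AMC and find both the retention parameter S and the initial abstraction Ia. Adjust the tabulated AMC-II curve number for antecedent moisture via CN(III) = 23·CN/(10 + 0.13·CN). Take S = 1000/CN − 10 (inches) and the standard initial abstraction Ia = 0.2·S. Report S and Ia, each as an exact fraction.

CN(III) from CN(II)=49: (23·49)/(10 + 0.13·49) = 112700/1637 ≈ 68.845
S = 1000/(112700/1637) − 10 = 5100/1127 in ≈ 4.525 in
Initial abstraction Ia = S/5 = (5100/1127)/5 = 1020/1127 ≈ 0.905 in

S = 5100/1127 in ≈ 4.525 in; Ia = 1020/1127 in ≈ 0.905 in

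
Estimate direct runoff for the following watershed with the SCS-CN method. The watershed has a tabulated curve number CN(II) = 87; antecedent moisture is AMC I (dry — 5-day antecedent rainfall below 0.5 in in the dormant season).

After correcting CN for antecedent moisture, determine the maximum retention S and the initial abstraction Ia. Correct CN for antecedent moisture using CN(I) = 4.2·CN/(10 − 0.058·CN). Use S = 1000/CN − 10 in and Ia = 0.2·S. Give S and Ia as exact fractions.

Dry (AMC I): CN(I) = 4.2·87/(10 − 0.058·87) = (1827/5)/(2477/500) = 182700/2477 ≈ 73.759
Max retention: S = 1000/(182700/2477) − 10 = 6500/1827 in (≈ 3.558 in)
Initial abstraction Ia = S/5 = (6500/1827)/5 = 1300/1827 ≈ 0.712 in

S = 6500/1827 in ≈ 3.558 in; Ia = 1300/1827 in ≈ 0.712 in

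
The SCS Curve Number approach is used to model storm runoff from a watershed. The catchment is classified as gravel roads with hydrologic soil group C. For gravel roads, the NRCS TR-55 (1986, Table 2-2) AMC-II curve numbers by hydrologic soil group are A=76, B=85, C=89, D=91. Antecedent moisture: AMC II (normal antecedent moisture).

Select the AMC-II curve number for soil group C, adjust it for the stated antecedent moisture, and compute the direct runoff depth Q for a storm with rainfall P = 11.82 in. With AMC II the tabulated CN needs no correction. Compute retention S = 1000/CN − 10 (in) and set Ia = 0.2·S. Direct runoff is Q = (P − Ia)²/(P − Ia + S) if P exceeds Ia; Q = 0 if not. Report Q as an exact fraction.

Q = 2652147001/253645550 in ≈ 10.456 in

NRCS table: gravel roads, soil group C → CN(II) = 89
Average conditions: CN = 89 (no AMC adjustment).
Retention S: 1000/CN − 10 with CN=89.000 → S = 110/89 ≈ 1.236 in
Ia = 0.2S: 0.2·1.236 = 0.247 in (exactly 22/89)
Since P=11.820 > Ia=0.247: effective rainfall P−Ia = 51499/4450 in
Q = (51499/4450)²/((51499/4450) + 110/89) = (2652147001/19802500)/(56999/4450) = 2652147001/253645550 in ≈ 10.456 in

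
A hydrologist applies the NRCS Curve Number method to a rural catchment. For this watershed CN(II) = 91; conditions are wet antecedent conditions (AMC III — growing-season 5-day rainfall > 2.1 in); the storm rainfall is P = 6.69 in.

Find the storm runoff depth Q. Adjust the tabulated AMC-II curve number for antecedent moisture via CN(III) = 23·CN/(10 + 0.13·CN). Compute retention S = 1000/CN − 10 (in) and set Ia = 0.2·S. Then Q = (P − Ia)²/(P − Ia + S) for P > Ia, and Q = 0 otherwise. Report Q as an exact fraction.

Q = 636841278363/102711672700 in ≈ 6.200 in

CN(III) from CN(II)=91: (23·91)/(10 + 0.13·91) = 209300/2183 ≈ 95.877
Max retention: S = 1000/(209300/2183) − 10 = 900/2093 in (≈ 0.430 in)
Initial abstraction Ia = S/5 = (900/2093)/5 = 180/2093 ≈ 0.086 in
Excess rainfall: 6.690 − 0.086 = 6.604 in; P > Ia so Q > 0
Runoff Q = (P−Ia)²/(P−Ia+S) = (6.604)²/(6.604+0.430) = 636841278363/102711672700 ≈ 6.200 in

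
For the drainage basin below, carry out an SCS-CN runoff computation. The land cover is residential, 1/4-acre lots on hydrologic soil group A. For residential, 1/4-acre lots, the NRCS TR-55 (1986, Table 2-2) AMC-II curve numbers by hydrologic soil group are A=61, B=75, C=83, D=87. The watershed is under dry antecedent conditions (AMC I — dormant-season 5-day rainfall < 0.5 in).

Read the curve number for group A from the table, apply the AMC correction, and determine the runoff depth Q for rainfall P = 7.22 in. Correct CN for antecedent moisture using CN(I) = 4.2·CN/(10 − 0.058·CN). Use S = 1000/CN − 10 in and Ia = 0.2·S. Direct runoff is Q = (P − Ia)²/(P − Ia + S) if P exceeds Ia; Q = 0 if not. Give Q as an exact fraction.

Q = 7947187609/8842038450 in ≈ 0.899 in

NRCS table: residential, 1/4-acre lots, soil group A → CN(II) = 61
Adjust CN=61 to AMC I: 4.2·61/(10 − 0.058·61) → (1281/5) ÷ (3231/500) = 42700/1077 ≈ 39.647
Max retention: S = 1000/(42700/1077) − 10 = 6500/427 in (≈ 15.222 in)
Initial abstraction Ia = S/5 = (6500/427)/5 = 1300/427 ≈ 3.044 in
Since P=7.220 > Ia=3.044: effective rainfall P−Ia = 89147/21350 in
Runoff Q = (P−Ia)²/(P−Ia+S) = (4.176)²/(4.176+15.222) = 7947187609/8842038450 ≈ 0.899 in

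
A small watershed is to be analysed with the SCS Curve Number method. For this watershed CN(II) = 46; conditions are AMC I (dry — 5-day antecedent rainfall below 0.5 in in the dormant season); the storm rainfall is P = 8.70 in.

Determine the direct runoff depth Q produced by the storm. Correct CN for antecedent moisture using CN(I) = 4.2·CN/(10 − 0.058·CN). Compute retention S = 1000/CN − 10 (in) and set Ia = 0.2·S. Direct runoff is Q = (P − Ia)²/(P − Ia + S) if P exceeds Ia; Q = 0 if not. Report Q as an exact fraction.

Dry (AMC I): CN(I) = 4.2·46/(10 − 0.058·46) = (966/5)/(1833/250) = 16100/611 ≈ 26.350
Retention S: 1000/CN − 10 with CN=26.350 → S = 4500/161 ≈ 27.950 in
Ia = 0.2·(4500/161) = 900/161 in ≈ 5.590 in
Since P=8.700 > Ia=5.590: effective rainfall P−Ia = 5007/1610 in
Runoff Q = (P−Ia)²/(P−Ia+S) = (3.110)²/(3.110+27.950) = 8356683/26837090 ≈ 0.311 in

Q = 8356683/26837090 in ≈ 0.311 in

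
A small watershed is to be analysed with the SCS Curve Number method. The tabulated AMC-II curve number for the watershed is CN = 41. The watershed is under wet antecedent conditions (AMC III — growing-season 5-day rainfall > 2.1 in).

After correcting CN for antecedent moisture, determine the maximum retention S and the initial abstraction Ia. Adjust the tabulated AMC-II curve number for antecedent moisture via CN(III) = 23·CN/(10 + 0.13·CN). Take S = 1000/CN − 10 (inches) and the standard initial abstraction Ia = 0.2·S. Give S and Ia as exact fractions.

CN(III) from CN(II)=41: (23·41)/(10 + 0.13·41) = 94300/1533 ≈ 61.513
Max retention: S = 1000/(94300/1533) − 10 = 5900/943 in (≈ 6.257 in)
Initial abstraction Ia = S/5 = (5900/943)/5 = 1180/943 ≈ 1.251 in

S = 5900/943 in ≈ 6.257 in; Ia = 1180/943 in ≈ 1.251 in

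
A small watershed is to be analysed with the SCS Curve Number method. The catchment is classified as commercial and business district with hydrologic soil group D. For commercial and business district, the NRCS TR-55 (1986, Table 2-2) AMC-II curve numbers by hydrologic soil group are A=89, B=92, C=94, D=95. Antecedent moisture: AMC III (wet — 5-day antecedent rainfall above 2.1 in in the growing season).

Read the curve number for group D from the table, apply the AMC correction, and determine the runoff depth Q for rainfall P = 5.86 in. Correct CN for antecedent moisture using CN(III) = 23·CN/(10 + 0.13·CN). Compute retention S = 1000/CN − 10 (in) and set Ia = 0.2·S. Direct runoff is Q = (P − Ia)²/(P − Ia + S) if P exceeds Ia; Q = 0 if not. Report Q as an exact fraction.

Q = 16139415681/2885095850 in ≈ 5.594 in

NRCS table: commercial and business district, soil group D → CN(II) = 95
Adjust CN=95 to AMC III: 23·95/(10 + 0.13·95) → 2185 ÷ (447/20) = 43700/447 ≈ 97.763
Retention S: 1000/CN − 10 with CN=97.763 → S = 100/437 ≈ 0.229 in
Ia = 0.2S: 0.2·0.229 = 0.046 in (exactly 20/437)
Since P=5.860 > Ia=0.046: effective rainfall P−Ia = 127041/21850 in
Runoff Q = (P−Ia)²/(P−Ia+S) = (5.814)²/(5.814+0.229) = 16139415681/2885095850 ≈ 5.594 in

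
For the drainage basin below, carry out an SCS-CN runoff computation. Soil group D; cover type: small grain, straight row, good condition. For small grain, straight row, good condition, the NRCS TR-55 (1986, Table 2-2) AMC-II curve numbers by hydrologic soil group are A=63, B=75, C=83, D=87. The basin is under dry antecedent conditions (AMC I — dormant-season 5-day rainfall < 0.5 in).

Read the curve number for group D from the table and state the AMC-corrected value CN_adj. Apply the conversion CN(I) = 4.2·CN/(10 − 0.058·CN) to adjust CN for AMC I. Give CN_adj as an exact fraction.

NRCS table: small grain, straight row, good condition, soil group D → CN(II) = 87
CN(I) from CN(II)=87: (4.2·87)/(10 − 0.058·87) = 182700/2477 ≈ 73.759

CN_adj = 182700/2477 ≈ 73.759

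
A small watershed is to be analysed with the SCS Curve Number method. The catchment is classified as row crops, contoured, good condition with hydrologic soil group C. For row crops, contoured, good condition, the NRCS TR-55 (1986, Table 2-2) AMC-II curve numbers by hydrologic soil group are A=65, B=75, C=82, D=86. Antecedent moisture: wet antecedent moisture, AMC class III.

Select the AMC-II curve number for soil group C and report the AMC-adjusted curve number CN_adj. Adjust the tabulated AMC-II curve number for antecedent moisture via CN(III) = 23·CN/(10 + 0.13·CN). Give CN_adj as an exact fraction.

NRCS table: row crops, contoured, good condition, soil group C → CN(II) = 82
Adjust CN=82 to AMC III: 23·82/(10 + 0.13·82) → 1886 ÷ (1033/50) = 94300/1033 ≈ 91.288

CN_adj = 94300/1033 ≈ 91.288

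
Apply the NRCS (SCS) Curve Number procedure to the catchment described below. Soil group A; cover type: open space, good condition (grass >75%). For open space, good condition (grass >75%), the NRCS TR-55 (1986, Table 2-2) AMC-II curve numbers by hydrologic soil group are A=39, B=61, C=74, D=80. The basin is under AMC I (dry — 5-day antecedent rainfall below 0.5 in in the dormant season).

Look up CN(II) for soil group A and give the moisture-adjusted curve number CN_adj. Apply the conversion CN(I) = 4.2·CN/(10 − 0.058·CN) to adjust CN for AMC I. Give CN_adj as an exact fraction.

CN_adj = 81900/3869 ≈ 21.168

NRCS table: open space, good condition (grass >75%), soil group A → CN(II) = 39
Adjust CN=39 to AMC I: 4.2·39/(10 − 0.058·39) → (819/5) ÷ (3869/500) = 81900/3869 ≈ 21.168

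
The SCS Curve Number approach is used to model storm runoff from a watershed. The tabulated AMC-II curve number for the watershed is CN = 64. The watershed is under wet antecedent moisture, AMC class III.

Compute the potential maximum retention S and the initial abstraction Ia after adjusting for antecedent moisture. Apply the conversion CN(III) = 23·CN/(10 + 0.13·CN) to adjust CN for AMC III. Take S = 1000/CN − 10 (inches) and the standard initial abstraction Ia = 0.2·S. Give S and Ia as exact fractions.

S = 225/92 in ≈ 2.446 in; Ia = 45/92 in ≈ 0.489 in

Wet (AMC III): CN(III) = 23·64/(10 + 0.13·64) = 1472/(458/25) = 18400/229 ≈ 80.349
Retention S: 1000/CN − 10 with CN=80.349 → S = 225/92 ≈ 2.446 in
Ia = 0.2·(225/92) = 45/92 in ≈ 0.489 in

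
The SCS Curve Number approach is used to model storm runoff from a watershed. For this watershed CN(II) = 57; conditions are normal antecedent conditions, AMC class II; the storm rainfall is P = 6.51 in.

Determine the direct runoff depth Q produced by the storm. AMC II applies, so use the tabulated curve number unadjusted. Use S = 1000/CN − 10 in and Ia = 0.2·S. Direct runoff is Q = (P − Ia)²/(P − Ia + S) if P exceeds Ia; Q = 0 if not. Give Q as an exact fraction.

CN(II) = 57; AMC II needs no correction.
Max retention: S = 1000/57 − 10 = 430/57 in (≈ 7.544 in)
Ia = 0.2S: 0.2·7.544 = 1.509 in (exactly 86/57)
P − Ia = 6.510 − 1.509 = 28507/5700 ≈ 5.001 in (> 0, runoff occurs)
Q = (28507/5700)²/((28507/5700) + 430/57) = (812649049/32490000)/(71507/5700) = 812649049/407589900 in ≈ 1.994 in

Q = 812649049/407589900 in ≈ 1.994 in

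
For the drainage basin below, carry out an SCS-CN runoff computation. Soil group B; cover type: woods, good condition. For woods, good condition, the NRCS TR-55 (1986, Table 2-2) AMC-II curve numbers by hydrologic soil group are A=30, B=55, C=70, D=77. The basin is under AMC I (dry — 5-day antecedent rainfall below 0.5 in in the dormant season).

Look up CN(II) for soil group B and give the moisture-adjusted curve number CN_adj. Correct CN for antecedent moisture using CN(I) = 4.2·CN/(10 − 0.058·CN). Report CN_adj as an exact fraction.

CN_adj = 7700/227 ≈ 33.921

NRCS table: woods, good condition, soil group B → CN(II) = 55
Adjust CN=55 to AMC I: 4.2·55/(10 − 0.058·55) → 231 ÷ (681/100) = 7700/227 ≈ 33.921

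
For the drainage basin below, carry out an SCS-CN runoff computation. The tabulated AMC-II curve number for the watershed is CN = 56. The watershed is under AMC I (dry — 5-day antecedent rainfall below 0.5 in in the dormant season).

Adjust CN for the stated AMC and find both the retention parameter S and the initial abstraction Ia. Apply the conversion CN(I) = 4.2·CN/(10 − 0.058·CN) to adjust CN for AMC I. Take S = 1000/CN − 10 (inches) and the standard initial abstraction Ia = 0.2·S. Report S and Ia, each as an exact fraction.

S = 2750/147 in ≈ 18.707 in; Ia = 550/147 in ≈ 3.741 in

Dry (AMC I): CN(I) = 4.2·56/(10 − 0.058·56) = (1176/5)/(844/125) = 7350/211 ≈ 34.834
S = 1000/(7350/211) − 10 = 2750/147 in ≈ 18.707 in
Initial abstraction Ia = S/5 = (2750/147)/5 = 550/147 ≈ 3.741 in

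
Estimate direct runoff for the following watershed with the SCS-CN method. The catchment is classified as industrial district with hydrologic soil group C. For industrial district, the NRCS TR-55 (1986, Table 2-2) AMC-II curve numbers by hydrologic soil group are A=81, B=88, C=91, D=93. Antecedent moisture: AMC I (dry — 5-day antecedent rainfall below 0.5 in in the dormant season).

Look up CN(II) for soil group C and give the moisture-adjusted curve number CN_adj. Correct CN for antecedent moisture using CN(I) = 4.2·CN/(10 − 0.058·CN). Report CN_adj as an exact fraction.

NRCS table: industrial district, soil group C → CN(II) = 91
Adjust CN=91 to AMC I: 4.2·91/(10 − 0.058·91) → (1911/5) ÷ (2361/500) = 63700/787 ≈ 80.940

CN_adj = 63700/787 ≈ 80.940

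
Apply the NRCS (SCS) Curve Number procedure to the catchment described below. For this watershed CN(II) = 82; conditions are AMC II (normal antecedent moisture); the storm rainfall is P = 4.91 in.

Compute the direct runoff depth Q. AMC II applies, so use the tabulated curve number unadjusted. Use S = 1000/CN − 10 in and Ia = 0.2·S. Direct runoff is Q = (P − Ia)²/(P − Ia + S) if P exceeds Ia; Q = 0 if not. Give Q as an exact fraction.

Q = 336025561/112057100 in ≈ 2.999 in

CN(II) = 82; AMC II needs no correction.
S = 1000/82 − 10 = 90/41 in ≈ 2.195 in
Initial abstraction Ia = S/5 = (90/41)/5 = 18/41 ≈ 0.439 in
Excess rainfall: 4.910 − 0.439 = 4.471 in; P > Ia so Q > 0
Runoff Q = (P−Ia)²/(P−Ia+S) = (4.471)²/(4.471+2.195) = 336025561/112057100 ≈ 2.999 in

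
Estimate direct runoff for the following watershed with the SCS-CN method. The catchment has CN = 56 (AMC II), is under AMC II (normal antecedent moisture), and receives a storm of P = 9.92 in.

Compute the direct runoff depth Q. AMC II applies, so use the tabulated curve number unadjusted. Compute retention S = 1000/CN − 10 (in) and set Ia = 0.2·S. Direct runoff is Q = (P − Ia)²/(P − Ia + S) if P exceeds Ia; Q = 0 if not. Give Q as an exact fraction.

AMC II — tabulated CN = 56 applies directly.
Max retention: S = 1000/56 − 10 = 55/7 in (≈ 7.857 in)
Ia = 0.2·(55/7) = 11/7 in ≈ 1.571 in
P − Ia = 9.920 − 1.571 = 1461/175 ≈ 8.349 in (> 0, runoff occurs)
Q: (1461/175)² ÷ (2836/175) = 2134521/496300 in (≈ 4.301 in)

Q = 2134521/496300 in ≈ 4.301 in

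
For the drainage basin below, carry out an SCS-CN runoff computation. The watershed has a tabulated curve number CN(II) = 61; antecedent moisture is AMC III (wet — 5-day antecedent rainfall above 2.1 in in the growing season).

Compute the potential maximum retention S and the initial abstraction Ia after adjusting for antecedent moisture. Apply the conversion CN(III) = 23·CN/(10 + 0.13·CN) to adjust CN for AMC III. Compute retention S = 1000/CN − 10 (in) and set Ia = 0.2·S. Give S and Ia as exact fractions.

Wet (AMC III): CN(III) = 23·61/(10 + 0.13·61) = 1403/(1793/100) = 140300/1793 ≈ 78.249
S = 1000/(140300/1793) − 10 = 3900/1403 in ≈ 2.780 in
Ia = 0.2S: 0.2·2.780 = 0.556 in (exactly 780/1403)

S = 3900/1403 in ≈ 2.780 in; Ia = 780/1403 in ≈ 0.556 in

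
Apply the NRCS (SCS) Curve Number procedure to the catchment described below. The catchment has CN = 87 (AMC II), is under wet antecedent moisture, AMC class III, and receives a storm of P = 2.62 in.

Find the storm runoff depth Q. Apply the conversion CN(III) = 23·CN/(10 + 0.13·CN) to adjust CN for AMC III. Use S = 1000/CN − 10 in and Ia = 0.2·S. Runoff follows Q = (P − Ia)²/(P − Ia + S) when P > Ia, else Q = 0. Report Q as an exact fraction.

Q = 62066255161/31428806550 in ≈ 1.975 in

Adjust CN=87 to AMC III: 23·87/(10 + 0.13·87) → 2001 ÷ (2131/100) = 200100/2131 ≈ 93.900
S = 1000/(200100/2131) − 10 = 1300/2001 in ≈ 0.650 in
Ia = 0.2·(1300/2001) = 260/2001 in ≈ 0.130 in
Excess rainfall: 2.620 − 0.130 = 2.490 in; P > Ia so Q > 0
Q = (249131/100050)²/((249131/100050) + 1300/2001) = (62066255161/10010002500)/(314131/100050) = 62066255161/31428806550 in ≈ 1.975 in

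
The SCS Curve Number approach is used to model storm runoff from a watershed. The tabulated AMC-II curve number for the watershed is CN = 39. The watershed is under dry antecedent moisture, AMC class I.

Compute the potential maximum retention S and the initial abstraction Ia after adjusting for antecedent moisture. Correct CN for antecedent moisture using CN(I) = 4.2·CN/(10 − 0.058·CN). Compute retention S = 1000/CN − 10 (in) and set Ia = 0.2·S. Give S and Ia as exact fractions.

Adjust CN=39 to AMC I: 4.2·39/(10 − 0.058·39) → (819/5) ÷ (3869/500) = 81900/3869 ≈ 21.168
Retention S: 1000/CN − 10 with CN=21.168 → S = 30500/819 ≈ 37.241 in
Ia = 0.2S: 0.2·37.241 = 7.448 in (exactly 6100/819)

S = 30500/819 in ≈ 37.241 in; Ia = 6100/819 in ≈ 7.448 in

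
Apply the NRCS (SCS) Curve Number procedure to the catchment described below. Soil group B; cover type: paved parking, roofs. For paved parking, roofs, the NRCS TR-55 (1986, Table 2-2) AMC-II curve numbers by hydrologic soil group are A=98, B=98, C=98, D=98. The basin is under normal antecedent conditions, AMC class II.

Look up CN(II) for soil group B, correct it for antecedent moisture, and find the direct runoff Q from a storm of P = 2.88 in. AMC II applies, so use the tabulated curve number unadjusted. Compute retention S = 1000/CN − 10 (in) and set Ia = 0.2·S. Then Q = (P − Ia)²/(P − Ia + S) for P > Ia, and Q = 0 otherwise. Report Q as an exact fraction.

NRCS table: paved parking, roofs, soil group B → CN(II) = 98
AMC II — tabulated CN = 98 applies directly.
Max retention: S = 1000/98 − 10 = 10/49 in (≈ 0.204 in)
Initial abstraction Ia = S/5 = (10/49)/5 = 2/49 ≈ 0.041 in
Excess rainfall: 2.880 − 0.041 = 2.839 in; P > Ia so Q > 0
Q: (3478/1225)² ÷ (3728/1225) = 3024121/1141700 in (≈ 2.649 in)

Q = 3024121/1141700 in ≈ 2.649 in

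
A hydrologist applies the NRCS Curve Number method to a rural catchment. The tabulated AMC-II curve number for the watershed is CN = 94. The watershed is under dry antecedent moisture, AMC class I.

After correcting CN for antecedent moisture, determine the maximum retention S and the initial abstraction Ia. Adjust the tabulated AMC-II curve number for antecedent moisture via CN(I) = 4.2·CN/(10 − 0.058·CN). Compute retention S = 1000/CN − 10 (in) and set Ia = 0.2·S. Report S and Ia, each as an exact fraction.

S = 500/329 in ≈ 1.520 in; Ia = 100/329 in ≈ 0.304 in

CN(I) from CN(II)=94: (4.2·94)/(10 − 0.058·94) = 32900/379 ≈ 86.807
Max retention: S = 1000/(32900/379) − 10 = 500/329 in (≈ 1.520 in)
Ia = 0.2S: 0.2·1.520 = 0.304 in (exactly 100/329)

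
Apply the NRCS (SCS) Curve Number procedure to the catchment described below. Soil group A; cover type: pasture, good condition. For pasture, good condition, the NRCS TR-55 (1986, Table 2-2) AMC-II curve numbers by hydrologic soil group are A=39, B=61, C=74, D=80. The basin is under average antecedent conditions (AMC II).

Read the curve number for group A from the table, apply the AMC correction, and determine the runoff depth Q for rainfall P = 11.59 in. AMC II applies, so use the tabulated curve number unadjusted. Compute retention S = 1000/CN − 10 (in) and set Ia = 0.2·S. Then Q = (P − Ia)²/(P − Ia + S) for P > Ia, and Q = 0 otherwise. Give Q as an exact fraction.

NRCS table: pasture, good condition, soil group A → CN(II) = 39
CN(II) = 39; AMC II needs no correction.
Max retention: S = 1000/39 − 10 = 610/39 in (≈ 15.641 in)
Initial abstraction Ia = S/5 = (610/39)/5 = 122/39 ≈ 3.128 in
Excess rainfall: 11.590 − 3.128 = 8.462 in; P > Ia so Q > 0
Q = (33001/3900)²/((33001/3900) + 610/39) = (1089066001/15210000)/(94001/3900) = 17853541/6009900 in ≈ 2.971 in

Q = 17853541/6009900 in ≈ 2.971 in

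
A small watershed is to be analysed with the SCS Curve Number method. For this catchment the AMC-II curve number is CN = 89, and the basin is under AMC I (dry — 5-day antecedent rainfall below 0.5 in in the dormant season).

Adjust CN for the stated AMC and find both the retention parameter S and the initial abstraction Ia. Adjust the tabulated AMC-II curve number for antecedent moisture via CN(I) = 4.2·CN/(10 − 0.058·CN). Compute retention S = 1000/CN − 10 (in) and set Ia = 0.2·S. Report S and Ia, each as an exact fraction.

Dry (AMC I): CN(I) = 4.2·89/(10 − 0.058·89) = (1869/5)/(2419/500) = 186900/2419 ≈ 77.263
Retention S: 1000/CN − 10 with CN=77.263 → S = 5500/1869 ≈ 2.943 in
Ia = 0.2·(5500/1869) = 1100/1869 in ≈ 0.589 in

S = 5500/1869 in ≈ 2.943 in; Ia = 1100/1869 in ≈ 0.589 in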